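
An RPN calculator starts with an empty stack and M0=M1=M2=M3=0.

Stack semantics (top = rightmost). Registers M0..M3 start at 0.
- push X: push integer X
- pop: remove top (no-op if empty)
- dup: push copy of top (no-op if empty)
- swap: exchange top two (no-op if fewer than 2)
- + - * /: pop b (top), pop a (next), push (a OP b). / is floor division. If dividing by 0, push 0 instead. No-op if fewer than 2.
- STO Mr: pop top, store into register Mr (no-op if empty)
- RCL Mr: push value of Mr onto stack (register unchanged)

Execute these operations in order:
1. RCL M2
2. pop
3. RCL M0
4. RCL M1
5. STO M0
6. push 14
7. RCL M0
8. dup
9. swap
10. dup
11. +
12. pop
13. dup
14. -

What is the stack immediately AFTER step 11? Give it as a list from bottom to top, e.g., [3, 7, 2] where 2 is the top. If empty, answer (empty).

After op 1 (RCL M2): stack=[0] mem=[0,0,0,0]
After op 2 (pop): stack=[empty] mem=[0,0,0,0]
After op 3 (RCL M0): stack=[0] mem=[0,0,0,0]
After op 4 (RCL M1): stack=[0,0] mem=[0,0,0,0]
After op 5 (STO M0): stack=[0] mem=[0,0,0,0]
After op 6 (push 14): stack=[0,14] mem=[0,0,0,0]
After op 7 (RCL M0): stack=[0,14,0] mem=[0,0,0,0]
After op 8 (dup): stack=[0,14,0,0] mem=[0,0,0,0]
After op 9 (swap): stack=[0,14,0,0] mem=[0,0,0,0]
After op 10 (dup): stack=[0,14,0,0,0] mem=[0,0,0,0]
After op 11 (+): stack=[0,14,0,0] mem=[0,0,0,0]

[0, 14, 0, 0]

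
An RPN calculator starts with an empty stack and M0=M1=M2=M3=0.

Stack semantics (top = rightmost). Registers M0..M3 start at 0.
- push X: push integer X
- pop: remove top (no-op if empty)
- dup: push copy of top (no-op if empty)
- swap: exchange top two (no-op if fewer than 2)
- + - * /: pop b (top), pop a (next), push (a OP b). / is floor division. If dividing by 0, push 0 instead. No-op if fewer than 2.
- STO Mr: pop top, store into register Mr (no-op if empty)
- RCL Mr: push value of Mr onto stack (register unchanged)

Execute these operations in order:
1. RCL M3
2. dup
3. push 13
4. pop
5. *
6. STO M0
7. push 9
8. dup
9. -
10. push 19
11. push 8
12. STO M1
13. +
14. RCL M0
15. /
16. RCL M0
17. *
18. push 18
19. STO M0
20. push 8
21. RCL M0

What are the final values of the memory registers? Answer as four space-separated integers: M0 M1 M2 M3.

Answer: 18 8 0 0

Derivation:
After op 1 (RCL M3): stack=[0] mem=[0,0,0,0]
After op 2 (dup): stack=[0,0] mem=[0,0,0,0]
After op 3 (push 13): stack=[0,0,13] mem=[0,0,0,0]
After op 4 (pop): stack=[0,0] mem=[0,0,0,0]
After op 5 (*): stack=[0] mem=[0,0,0,0]
After op 6 (STO M0): stack=[empty] mem=[0,0,0,0]
After op 7 (push 9): stack=[9] mem=[0,0,0,0]
After op 8 (dup): stack=[9,9] mem=[0,0,0,0]
After op 9 (-): stack=[0] mem=[0,0,0,0]
After op 10 (push 19): stack=[0,19] mem=[0,0,0,0]
After op 11 (push 8): stack=[0,19,8] mem=[0,0,0,0]
After op 12 (STO M1): stack=[0,19] mem=[0,8,0,0]
After op 13 (+): stack=[19] mem=[0,8,0,0]
After op 14 (RCL M0): stack=[19,0] mem=[0,8,0,0]
After op 15 (/): stack=[0] mem=[0,8,0,0]
After op 16 (RCL M0): stack=[0,0] mem=[0,8,0,0]
After op 17 (*): stack=[0] mem=[0,8,0,0]
After op 18 (push 18): stack=[0,18] mem=[0,8,0,0]
After op 19 (STO M0): stack=[0] mem=[18,8,0,0]
After op 20 (push 8): stack=[0,8] mem=[18,8,0,0]
After op 21 (RCL M0): stack=[0,8,18] mem=[18,8,0,0]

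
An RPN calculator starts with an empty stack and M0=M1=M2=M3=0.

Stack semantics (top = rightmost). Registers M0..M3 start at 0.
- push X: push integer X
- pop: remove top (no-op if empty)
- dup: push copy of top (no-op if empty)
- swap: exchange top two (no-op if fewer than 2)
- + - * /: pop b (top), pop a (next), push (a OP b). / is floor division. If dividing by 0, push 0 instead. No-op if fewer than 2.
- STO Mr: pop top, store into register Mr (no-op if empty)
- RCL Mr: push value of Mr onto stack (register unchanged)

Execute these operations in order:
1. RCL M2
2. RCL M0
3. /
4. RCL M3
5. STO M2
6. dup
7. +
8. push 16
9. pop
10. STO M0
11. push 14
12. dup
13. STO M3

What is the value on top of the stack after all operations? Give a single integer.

Answer: 14

Derivation:
After op 1 (RCL M2): stack=[0] mem=[0,0,0,0]
After op 2 (RCL M0): stack=[0,0] mem=[0,0,0,0]
After op 3 (/): stack=[0] mem=[0,0,0,0]
After op 4 (RCL M3): stack=[0,0] mem=[0,0,0,0]
After op 5 (STO M2): stack=[0] mem=[0,0,0,0]
After op 6 (dup): stack=[0,0] mem=[0,0,0,0]
After op 7 (+): stack=[0] mem=[0,0,0,0]
After op 8 (push 16): stack=[0,16] mem=[0,0,0,0]
After op 9 (pop): stack=[0] mem=[0,0,0,0]
After op 10 (STO M0): stack=[empty] mem=[0,0,0,0]
After op 11 (push 14): stack=[14] mem=[0,0,0,0]
After op 12 (dup): stack=[14,14] mem=[0,0,0,0]
After op 13 (STO M3): stack=[14] mem=[0,0,0,14]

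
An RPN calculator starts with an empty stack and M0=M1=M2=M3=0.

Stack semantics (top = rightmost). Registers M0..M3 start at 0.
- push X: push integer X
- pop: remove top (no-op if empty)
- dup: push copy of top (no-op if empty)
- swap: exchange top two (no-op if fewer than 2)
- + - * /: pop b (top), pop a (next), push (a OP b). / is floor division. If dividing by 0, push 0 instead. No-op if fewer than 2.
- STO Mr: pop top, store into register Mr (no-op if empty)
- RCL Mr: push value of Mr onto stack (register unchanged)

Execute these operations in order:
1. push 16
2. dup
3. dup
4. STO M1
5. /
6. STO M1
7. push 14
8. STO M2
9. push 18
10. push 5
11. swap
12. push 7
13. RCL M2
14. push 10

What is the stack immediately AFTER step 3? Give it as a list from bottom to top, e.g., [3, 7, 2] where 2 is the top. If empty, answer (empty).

After op 1 (push 16): stack=[16] mem=[0,0,0,0]
After op 2 (dup): stack=[16,16] mem=[0,0,0,0]
After op 3 (dup): stack=[16,16,16] mem=[0,0,0,0]

[16, 16, 16]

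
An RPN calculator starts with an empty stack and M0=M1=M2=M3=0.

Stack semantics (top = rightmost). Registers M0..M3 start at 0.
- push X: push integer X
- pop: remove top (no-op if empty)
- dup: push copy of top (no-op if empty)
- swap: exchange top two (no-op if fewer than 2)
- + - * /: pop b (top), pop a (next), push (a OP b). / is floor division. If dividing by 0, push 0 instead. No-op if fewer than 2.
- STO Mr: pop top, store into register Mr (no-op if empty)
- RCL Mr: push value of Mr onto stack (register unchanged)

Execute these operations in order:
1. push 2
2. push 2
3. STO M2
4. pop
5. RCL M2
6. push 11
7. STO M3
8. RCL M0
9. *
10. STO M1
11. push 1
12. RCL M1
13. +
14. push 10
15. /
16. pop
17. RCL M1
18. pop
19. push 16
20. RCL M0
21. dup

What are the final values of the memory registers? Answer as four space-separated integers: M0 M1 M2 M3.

After op 1 (push 2): stack=[2] mem=[0,0,0,0]
After op 2 (push 2): stack=[2,2] mem=[0,0,0,0]
After op 3 (STO M2): stack=[2] mem=[0,0,2,0]
After op 4 (pop): stack=[empty] mem=[0,0,2,0]
After op 5 (RCL M2): stack=[2] mem=[0,0,2,0]
After op 6 (push 11): stack=[2,11] mem=[0,0,2,0]
After op 7 (STO M3): stack=[2] mem=[0,0,2,11]
After op 8 (RCL M0): stack=[2,0] mem=[0,0,2,11]
After op 9 (*): stack=[0] mem=[0,0,2,11]
After op 10 (STO M1): stack=[empty] mem=[0,0,2,11]
After op 11 (push 1): stack=[1] mem=[0,0,2,11]
After op 12 (RCL M1): stack=[1,0] mem=[0,0,2,11]
After op 13 (+): stack=[1] mem=[0,0,2,11]
After op 14 (push 10): stack=[1,10] mem=[0,0,2,11]
After op 15 (/): stack=[0] mem=[0,0,2,11]
After op 16 (pop): stack=[empty] mem=[0,0,2,11]
After op 17 (RCL M1): stack=[0] mem=[0,0,2,11]
After op 18 (pop): stack=[empty] mem=[0,0,2,11]
After op 19 (push 16): stack=[16] mem=[0,0,2,11]
After op 20 (RCL M0): stack=[16,0] mem=[0,0,2,11]
After op 21 (dup): stack=[16,0,0] mem=[0,0,2,11]

Answer: 0 0 2 11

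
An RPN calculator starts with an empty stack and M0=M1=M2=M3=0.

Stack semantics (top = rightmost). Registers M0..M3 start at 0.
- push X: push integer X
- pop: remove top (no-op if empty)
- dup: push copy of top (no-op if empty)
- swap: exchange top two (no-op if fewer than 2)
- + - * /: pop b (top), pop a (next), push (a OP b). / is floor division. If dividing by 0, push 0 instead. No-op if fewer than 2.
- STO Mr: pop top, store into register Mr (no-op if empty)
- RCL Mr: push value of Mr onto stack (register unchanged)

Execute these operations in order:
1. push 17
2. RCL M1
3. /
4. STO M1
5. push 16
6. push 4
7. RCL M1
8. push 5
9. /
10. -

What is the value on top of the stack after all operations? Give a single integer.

After op 1 (push 17): stack=[17] mem=[0,0,0,0]
After op 2 (RCL M1): stack=[17,0] mem=[0,0,0,0]
After op 3 (/): stack=[0] mem=[0,0,0,0]
After op 4 (STO M1): stack=[empty] mem=[0,0,0,0]
After op 5 (push 16): stack=[16] mem=[0,0,0,0]
After op 6 (push 4): stack=[16,4] mem=[0,0,0,0]
After op 7 (RCL M1): stack=[16,4,0] mem=[0,0,0,0]
After op 8 (push 5): stack=[16,4,0,5] mem=[0,0,0,0]
After op 9 (/): stack=[16,4,0] mem=[0,0,0,0]
After op 10 (-): stack=[16,4] mem=[0,0,0,0]

Answer: 4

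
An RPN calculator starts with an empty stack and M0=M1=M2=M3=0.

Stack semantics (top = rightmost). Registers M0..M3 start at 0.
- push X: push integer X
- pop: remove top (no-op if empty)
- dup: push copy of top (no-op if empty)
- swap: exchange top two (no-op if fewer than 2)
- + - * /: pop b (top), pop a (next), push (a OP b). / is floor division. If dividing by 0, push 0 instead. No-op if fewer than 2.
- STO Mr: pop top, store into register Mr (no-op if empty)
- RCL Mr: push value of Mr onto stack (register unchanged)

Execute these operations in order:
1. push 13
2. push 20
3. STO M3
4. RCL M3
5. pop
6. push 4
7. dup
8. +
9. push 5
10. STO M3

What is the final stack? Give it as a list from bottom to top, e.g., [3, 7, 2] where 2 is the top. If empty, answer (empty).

After op 1 (push 13): stack=[13] mem=[0,0,0,0]
After op 2 (push 20): stack=[13,20] mem=[0,0,0,0]
After op 3 (STO M3): stack=[13] mem=[0,0,0,20]
After op 4 (RCL M3): stack=[13,20] mem=[0,0,0,20]
After op 5 (pop): stack=[13] mem=[0,0,0,20]
After op 6 (push 4): stack=[13,4] mem=[0,0,0,20]
After op 7 (dup): stack=[13,4,4] mem=[0,0,0,20]
After op 8 (+): stack=[13,8] mem=[0,0,0,20]
After op 9 (push 5): stack=[13,8,5] mem=[0,0,0,20]
After op 10 (STO M3): stack=[13,8] mem=[0,0,0,5]

Answer: [13, 8]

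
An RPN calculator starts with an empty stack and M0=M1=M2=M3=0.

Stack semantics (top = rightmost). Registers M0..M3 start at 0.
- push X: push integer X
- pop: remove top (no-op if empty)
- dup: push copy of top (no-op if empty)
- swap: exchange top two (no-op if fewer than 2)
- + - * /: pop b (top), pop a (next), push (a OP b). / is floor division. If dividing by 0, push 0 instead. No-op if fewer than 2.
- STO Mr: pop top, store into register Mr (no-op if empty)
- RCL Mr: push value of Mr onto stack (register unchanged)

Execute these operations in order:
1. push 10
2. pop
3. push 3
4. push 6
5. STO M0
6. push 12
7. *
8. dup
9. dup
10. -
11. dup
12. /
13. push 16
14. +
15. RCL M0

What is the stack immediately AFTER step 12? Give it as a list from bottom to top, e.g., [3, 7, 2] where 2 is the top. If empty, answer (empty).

After op 1 (push 10): stack=[10] mem=[0,0,0,0]
After op 2 (pop): stack=[empty] mem=[0,0,0,0]
After op 3 (push 3): stack=[3] mem=[0,0,0,0]
After op 4 (push 6): stack=[3,6] mem=[0,0,0,0]
After op 5 (STO M0): stack=[3] mem=[6,0,0,0]
After op 6 (push 12): stack=[3,12] mem=[6,0,0,0]
After op 7 (*): stack=[36] mem=[6,0,0,0]
After op 8 (dup): stack=[36,36] mem=[6,0,0,0]
After op 9 (dup): stack=[36,36,36] mem=[6,0,0,0]
After op 10 (-): stack=[36,0] mem=[6,0,0,0]
After op 11 (dup): stack=[36,0,0] mem=[6,0,0,0]
After op 12 (/): stack=[36,0] mem=[6,0,0,0]

[36, 0]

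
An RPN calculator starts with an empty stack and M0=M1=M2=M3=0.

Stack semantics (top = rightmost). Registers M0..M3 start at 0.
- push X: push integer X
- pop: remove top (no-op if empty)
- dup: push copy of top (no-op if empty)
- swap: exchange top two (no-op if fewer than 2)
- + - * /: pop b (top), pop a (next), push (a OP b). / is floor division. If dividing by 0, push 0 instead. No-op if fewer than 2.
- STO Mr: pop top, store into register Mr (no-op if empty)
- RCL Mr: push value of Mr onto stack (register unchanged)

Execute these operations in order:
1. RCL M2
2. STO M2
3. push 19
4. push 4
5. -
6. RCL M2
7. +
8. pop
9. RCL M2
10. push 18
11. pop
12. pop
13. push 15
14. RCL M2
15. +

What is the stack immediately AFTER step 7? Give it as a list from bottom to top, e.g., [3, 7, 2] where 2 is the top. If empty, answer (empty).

After op 1 (RCL M2): stack=[0] mem=[0,0,0,0]
After op 2 (STO M2): stack=[empty] mem=[0,0,0,0]
After op 3 (push 19): stack=[19] mem=[0,0,0,0]
After op 4 (push 4): stack=[19,4] mem=[0,0,0,0]
After op 5 (-): stack=[15] mem=[0,0,0,0]
After op 6 (RCL M2): stack=[15,0] mem=[0,0,0,0]
After op 7 (+): stack=[15] mem=[0,0,0,0]

[15]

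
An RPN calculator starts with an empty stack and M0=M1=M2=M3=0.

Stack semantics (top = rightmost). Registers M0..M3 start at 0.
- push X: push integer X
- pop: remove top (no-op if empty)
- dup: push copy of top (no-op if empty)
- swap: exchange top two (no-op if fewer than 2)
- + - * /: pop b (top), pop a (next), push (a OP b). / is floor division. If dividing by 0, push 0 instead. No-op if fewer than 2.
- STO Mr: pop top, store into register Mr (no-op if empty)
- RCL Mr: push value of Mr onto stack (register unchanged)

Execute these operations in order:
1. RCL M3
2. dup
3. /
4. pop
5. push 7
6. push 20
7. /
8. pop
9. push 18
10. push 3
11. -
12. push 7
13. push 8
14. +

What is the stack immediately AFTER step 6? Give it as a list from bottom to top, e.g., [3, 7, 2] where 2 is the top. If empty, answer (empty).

After op 1 (RCL M3): stack=[0] mem=[0,0,0,0]
After op 2 (dup): stack=[0,0] mem=[0,0,0,0]
After op 3 (/): stack=[0] mem=[0,0,0,0]
After op 4 (pop): stack=[empty] mem=[0,0,0,0]
After op 5 (push 7): stack=[7] mem=[0,0,0,0]
After op 6 (push 20): stack=[7,20] mem=[0,0,0,0]

[7, 20]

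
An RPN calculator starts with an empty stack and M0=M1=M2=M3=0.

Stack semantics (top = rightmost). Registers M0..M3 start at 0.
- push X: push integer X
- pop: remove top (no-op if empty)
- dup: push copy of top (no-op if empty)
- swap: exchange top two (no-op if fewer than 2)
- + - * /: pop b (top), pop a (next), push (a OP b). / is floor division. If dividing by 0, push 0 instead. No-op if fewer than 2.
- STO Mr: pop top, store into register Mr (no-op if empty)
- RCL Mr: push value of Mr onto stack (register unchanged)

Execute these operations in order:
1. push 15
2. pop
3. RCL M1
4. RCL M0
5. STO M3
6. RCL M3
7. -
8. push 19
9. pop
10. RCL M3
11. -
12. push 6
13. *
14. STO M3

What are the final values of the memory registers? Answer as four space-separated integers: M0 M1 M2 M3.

Answer: 0 0 0 0

Derivation:
After op 1 (push 15): stack=[15] mem=[0,0,0,0]
After op 2 (pop): stack=[empty] mem=[0,0,0,0]
After op 3 (RCL M1): stack=[0] mem=[0,0,0,0]
After op 4 (RCL M0): stack=[0,0] mem=[0,0,0,0]
After op 5 (STO M3): stack=[0] mem=[0,0,0,0]
After op 6 (RCL M3): stack=[0,0] mem=[0,0,0,0]
After op 7 (-): stack=[0] mem=[0,0,0,0]
After op 8 (push 19): stack=[0,19] mem=[0,0,0,0]
After op 9 (pop): stack=[0] mem=[0,0,0,0]
After op 10 (RCL M3): stack=[0,0] mem=[0,0,0,0]
After op 11 (-): stack=[0] mem=[0,0,0,0]
After op 12 (push 6): stack=[0,6] mem=[0,0,0,0]
After op 13 (*): stack=[0] mem=[0,0,0,0]
After op 14 (STO M3): stack=[empty] mem=[0,0,0,0]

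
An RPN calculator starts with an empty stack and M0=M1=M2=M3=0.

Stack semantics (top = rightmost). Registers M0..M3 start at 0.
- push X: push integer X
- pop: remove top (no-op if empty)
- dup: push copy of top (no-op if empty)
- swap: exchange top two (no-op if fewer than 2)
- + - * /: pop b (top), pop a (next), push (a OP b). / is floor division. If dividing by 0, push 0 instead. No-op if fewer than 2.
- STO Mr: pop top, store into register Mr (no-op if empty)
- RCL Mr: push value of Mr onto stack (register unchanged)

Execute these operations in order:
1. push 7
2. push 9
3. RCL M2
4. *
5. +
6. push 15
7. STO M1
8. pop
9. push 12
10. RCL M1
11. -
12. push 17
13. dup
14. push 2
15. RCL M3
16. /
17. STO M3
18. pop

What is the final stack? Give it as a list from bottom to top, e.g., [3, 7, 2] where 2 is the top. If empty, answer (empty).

Answer: [-3, 17]

Derivation:
After op 1 (push 7): stack=[7] mem=[0,0,0,0]
After op 2 (push 9): stack=[7,9] mem=[0,0,0,0]
After op 3 (RCL M2): stack=[7,9,0] mem=[0,0,0,0]
After op 4 (*): stack=[7,0] mem=[0,0,0,0]
After op 5 (+): stack=[7] mem=[0,0,0,0]
After op 6 (push 15): stack=[7,15] mem=[0,0,0,0]
After op 7 (STO M1): stack=[7] mem=[0,15,0,0]
After op 8 (pop): stack=[empty] mem=[0,15,0,0]
After op 9 (push 12): stack=[12] mem=[0,15,0,0]
After op 10 (RCL M1): stack=[12,15] mem=[0,15,0,0]
After op 11 (-): stack=[-3] mem=[0,15,0,0]
After op 12 (push 17): stack=[-3,17] mem=[0,15,0,0]
After op 13 (dup): stack=[-3,17,17] mem=[0,15,0,0]
After op 14 (push 2): stack=[-3,17,17,2] mem=[0,15,0,0]
After op 15 (RCL M3): stack=[-3,17,17,2,0] mem=[0,15,0,0]
After op 16 (/): stack=[-3,17,17,0] mem=[0,15,0,0]
After op 17 (STO M3): stack=[-3,17,17] mem=[0,15,0,0]
After op 18 (pop): stack=[-3,17] mem=[0,15,0,0]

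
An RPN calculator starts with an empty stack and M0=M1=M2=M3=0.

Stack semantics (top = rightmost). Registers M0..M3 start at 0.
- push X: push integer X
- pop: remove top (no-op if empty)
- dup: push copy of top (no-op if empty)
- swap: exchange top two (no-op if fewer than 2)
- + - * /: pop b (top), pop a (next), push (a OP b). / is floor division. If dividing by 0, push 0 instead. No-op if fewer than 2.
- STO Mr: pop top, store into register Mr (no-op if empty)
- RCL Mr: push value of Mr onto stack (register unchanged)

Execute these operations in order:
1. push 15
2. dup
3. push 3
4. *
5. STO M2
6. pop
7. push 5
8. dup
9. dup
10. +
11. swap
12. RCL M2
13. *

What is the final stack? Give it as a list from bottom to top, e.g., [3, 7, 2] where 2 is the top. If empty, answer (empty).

Answer: [10, 225]

Derivation:
After op 1 (push 15): stack=[15] mem=[0,0,0,0]
After op 2 (dup): stack=[15,15] mem=[0,0,0,0]
After op 3 (push 3): stack=[15,15,3] mem=[0,0,0,0]
After op 4 (*): stack=[15,45] mem=[0,0,0,0]
After op 5 (STO M2): stack=[15] mem=[0,0,45,0]
After op 6 (pop): stack=[empty] mem=[0,0,45,0]
After op 7 (push 5): stack=[5] mem=[0,0,45,0]
After op 8 (dup): stack=[5,5] mem=[0,0,45,0]
After op 9 (dup): stack=[5,5,5] mem=[0,0,45,0]
After op 10 (+): stack=[5,10] mem=[0,0,45,0]
After op 11 (swap): stack=[10,5] mem=[0,0,45,0]
After op 12 (RCL M2): stack=[10,5,45] mem=[0,0,45,0]
After op 13 (*): stack=[10,225] mem=[0,0,45,0]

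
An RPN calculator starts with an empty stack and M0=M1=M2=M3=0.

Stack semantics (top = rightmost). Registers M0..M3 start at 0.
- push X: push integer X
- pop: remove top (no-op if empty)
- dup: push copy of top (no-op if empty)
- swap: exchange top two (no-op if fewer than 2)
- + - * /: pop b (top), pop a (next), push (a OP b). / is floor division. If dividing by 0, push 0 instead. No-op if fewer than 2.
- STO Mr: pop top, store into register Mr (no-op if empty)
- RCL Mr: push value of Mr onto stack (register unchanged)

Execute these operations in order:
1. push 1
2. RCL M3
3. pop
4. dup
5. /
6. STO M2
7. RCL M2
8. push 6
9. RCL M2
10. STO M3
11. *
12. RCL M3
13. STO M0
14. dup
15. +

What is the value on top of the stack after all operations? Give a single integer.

After op 1 (push 1): stack=[1] mem=[0,0,0,0]
After op 2 (RCL M3): stack=[1,0] mem=[0,0,0,0]
After op 3 (pop): stack=[1] mem=[0,0,0,0]
After op 4 (dup): stack=[1,1] mem=[0,0,0,0]
After op 5 (/): stack=[1] mem=[0,0,0,0]
After op 6 (STO M2): stack=[empty] mem=[0,0,1,0]
After op 7 (RCL M2): stack=[1] mem=[0,0,1,0]
After op 8 (push 6): stack=[1,6] mem=[0,0,1,0]
After op 9 (RCL M2): stack=[1,6,1] mem=[0,0,1,0]
After op 10 (STO M3): stack=[1,6] mem=[0,0,1,1]
After op 11 (*): stack=[6] mem=[0,0,1,1]
After op 12 (RCL M3): stack=[6,1] mem=[0,0,1,1]
After op 13 (STO M0): stack=[6] mem=[1,0,1,1]
After op 14 (dup): stack=[6,6] mem=[1,0,1,1]
After op 15 (+): stack=[12] mem=[1,0,1,1]

Answer: 12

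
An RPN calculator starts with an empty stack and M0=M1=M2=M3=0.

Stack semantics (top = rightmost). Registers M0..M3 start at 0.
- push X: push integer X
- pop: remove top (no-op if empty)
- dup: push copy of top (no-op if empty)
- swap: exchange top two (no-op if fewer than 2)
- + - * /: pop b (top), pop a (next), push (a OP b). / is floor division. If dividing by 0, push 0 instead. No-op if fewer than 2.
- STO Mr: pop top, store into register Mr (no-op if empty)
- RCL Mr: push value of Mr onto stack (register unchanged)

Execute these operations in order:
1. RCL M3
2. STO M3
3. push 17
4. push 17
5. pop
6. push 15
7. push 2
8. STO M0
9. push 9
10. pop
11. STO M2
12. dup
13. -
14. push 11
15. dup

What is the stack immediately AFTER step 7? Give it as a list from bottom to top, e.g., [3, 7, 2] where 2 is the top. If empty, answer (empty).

After op 1 (RCL M3): stack=[0] mem=[0,0,0,0]
After op 2 (STO M3): stack=[empty] mem=[0,0,0,0]
After op 3 (push 17): stack=[17] mem=[0,0,0,0]
After op 4 (push 17): stack=[17,17] mem=[0,0,0,0]
After op 5 (pop): stack=[17] mem=[0,0,0,0]
After op 6 (push 15): stack=[17,15] mem=[0,0,0,0]
After op 7 (push 2): stack=[17,15,2] mem=[0,0,0,0]

[17, 15, 2]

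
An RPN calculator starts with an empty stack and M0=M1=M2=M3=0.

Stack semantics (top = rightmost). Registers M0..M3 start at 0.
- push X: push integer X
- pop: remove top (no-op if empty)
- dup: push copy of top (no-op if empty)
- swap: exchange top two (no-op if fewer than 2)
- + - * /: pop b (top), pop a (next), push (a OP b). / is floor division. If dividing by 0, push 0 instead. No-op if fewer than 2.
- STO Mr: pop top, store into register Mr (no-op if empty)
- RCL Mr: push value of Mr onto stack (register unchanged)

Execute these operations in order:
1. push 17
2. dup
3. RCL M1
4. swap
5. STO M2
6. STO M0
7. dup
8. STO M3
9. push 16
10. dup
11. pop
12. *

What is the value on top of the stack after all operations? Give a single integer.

After op 1 (push 17): stack=[17] mem=[0,0,0,0]
After op 2 (dup): stack=[17,17] mem=[0,0,0,0]
After op 3 (RCL M1): stack=[17,17,0] mem=[0,0,0,0]
After op 4 (swap): stack=[17,0,17] mem=[0,0,0,0]
After op 5 (STO M2): stack=[17,0] mem=[0,0,17,0]
After op 6 (STO M0): stack=[17] mem=[0,0,17,0]
After op 7 (dup): stack=[17,17] mem=[0,0,17,0]
After op 8 (STO M3): stack=[17] mem=[0,0,17,17]
After op 9 (push 16): stack=[17,16] mem=[0,0,17,17]
After op 10 (dup): stack=[17,16,16] mem=[0,0,17,17]
After op 11 (pop): stack=[17,16] mem=[0,0,17,17]
After op 12 (*): stack=[272] mem=[0,0,17,17]

Answer: 272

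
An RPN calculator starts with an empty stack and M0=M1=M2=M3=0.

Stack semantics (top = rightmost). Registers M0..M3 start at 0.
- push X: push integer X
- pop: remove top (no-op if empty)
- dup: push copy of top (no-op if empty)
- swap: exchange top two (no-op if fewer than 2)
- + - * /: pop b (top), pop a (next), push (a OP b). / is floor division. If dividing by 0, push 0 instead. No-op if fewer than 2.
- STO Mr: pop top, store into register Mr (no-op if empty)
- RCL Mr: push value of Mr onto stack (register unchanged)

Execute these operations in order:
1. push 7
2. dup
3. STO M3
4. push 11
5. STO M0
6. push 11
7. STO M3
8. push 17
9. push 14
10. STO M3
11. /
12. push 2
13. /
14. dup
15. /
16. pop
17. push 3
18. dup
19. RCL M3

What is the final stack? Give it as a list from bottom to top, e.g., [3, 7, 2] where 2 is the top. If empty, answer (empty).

Answer: [3, 3, 14]

Derivation:
After op 1 (push 7): stack=[7] mem=[0,0,0,0]
After op 2 (dup): stack=[7,7] mem=[0,0,0,0]
After op 3 (STO M3): stack=[7] mem=[0,0,0,7]
After op 4 (push 11): stack=[7,11] mem=[0,0,0,7]
After op 5 (STO M0): stack=[7] mem=[11,0,0,7]
After op 6 (push 11): stack=[7,11] mem=[11,0,0,7]
After op 7 (STO M3): stack=[7] mem=[11,0,0,11]
After op 8 (push 17): stack=[7,17] mem=[11,0,0,11]
After op 9 (push 14): stack=[7,17,14] mem=[11,0,0,11]
After op 10 (STO M3): stack=[7,17] mem=[11,0,0,14]
After op 11 (/): stack=[0] mem=[11,0,0,14]
After op 12 (push 2): stack=[0,2] mem=[11,0,0,14]
After op 13 (/): stack=[0] mem=[11,0,0,14]
After op 14 (dup): stack=[0,0] mem=[11,0,0,14]
After op 15 (/): stack=[0] mem=[11,0,0,14]
After op 16 (pop): stack=[empty] mem=[11,0,0,14]
After op 17 (push 3): stack=[3] mem=[11,0,0,14]
After op 18 (dup): stack=[3,3] mem=[11,0,0,14]
After op 19 (RCL M3): stack=[3,3,14] mem=[11,0,0,14]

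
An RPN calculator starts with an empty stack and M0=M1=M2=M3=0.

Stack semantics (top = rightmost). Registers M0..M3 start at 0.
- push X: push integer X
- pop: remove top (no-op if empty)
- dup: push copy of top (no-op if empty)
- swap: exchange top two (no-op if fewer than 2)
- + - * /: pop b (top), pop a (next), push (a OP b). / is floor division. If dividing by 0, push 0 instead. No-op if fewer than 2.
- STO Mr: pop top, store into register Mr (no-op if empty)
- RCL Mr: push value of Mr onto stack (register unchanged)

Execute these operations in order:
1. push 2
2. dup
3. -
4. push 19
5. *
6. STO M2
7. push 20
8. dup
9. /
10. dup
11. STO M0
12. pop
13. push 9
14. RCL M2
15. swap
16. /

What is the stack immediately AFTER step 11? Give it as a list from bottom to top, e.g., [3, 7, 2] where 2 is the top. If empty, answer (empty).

After op 1 (push 2): stack=[2] mem=[0,0,0,0]
After op 2 (dup): stack=[2,2] mem=[0,0,0,0]
After op 3 (-): stack=[0] mem=[0,0,0,0]
After op 4 (push 19): stack=[0,19] mem=[0,0,0,0]
After op 5 (*): stack=[0] mem=[0,0,0,0]
After op 6 (STO M2): stack=[empty] mem=[0,0,0,0]
After op 7 (push 20): stack=[20] mem=[0,0,0,0]
After op 8 (dup): stack=[20,20] mem=[0,0,0,0]
After op 9 (/): stack=[1] mem=[0,0,0,0]
After op 10 (dup): stack=[1,1] mem=[0,0,0,0]
After op 11 (STO M0): stack=[1] mem=[1,0,0,0]

[1]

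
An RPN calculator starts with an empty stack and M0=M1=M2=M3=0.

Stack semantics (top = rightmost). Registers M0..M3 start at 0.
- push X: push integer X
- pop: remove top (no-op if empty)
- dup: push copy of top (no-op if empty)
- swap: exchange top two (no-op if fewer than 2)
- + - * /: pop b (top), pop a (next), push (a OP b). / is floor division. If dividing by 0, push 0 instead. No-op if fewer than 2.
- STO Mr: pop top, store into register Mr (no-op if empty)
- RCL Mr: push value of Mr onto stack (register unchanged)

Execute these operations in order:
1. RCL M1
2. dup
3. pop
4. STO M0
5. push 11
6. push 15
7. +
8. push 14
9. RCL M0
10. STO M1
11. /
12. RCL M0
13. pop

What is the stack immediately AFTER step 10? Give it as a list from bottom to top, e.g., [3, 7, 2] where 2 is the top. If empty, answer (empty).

After op 1 (RCL M1): stack=[0] mem=[0,0,0,0]
After op 2 (dup): stack=[0,0] mem=[0,0,0,0]
After op 3 (pop): stack=[0] mem=[0,0,0,0]
After op 4 (STO M0): stack=[empty] mem=[0,0,0,0]
After op 5 (push 11): stack=[11] mem=[0,0,0,0]
After op 6 (push 15): stack=[11,15] mem=[0,0,0,0]
After op 7 (+): stack=[26] mem=[0,0,0,0]
After op 8 (push 14): stack=[26,14] mem=[0,0,0,0]
After op 9 (RCL M0): stack=[26,14,0] mem=[0,0,0,0]
After op 10 (STO M1): stack=[26,14] mem=[0,0,0,0]

[26, 14]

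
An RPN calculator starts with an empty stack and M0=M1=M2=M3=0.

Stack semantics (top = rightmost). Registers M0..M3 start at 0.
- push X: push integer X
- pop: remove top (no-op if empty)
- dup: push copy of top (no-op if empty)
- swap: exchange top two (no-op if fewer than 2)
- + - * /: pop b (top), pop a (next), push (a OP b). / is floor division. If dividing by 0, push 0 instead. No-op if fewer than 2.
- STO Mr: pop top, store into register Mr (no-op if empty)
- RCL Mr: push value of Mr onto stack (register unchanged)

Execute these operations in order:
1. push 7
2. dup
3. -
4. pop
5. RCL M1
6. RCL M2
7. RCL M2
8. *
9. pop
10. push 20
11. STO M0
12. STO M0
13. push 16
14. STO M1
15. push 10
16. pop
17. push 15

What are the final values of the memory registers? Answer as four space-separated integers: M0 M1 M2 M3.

After op 1 (push 7): stack=[7] mem=[0,0,0,0]
After op 2 (dup): stack=[7,7] mem=[0,0,0,0]
After op 3 (-): stack=[0] mem=[0,0,0,0]
After op 4 (pop): stack=[empty] mem=[0,0,0,0]
After op 5 (RCL M1): stack=[0] mem=[0,0,0,0]
After op 6 (RCL M2): stack=[0,0] mem=[0,0,0,0]
After op 7 (RCL M2): stack=[0,0,0] mem=[0,0,0,0]
After op 8 (*): stack=[0,0] mem=[0,0,0,0]
After op 9 (pop): stack=[0] mem=[0,0,0,0]
After op 10 (push 20): stack=[0,20] mem=[0,0,0,0]
After op 11 (STO M0): stack=[0] mem=[20,0,0,0]
After op 12 (STO M0): stack=[empty] mem=[0,0,0,0]
After op 13 (push 16): stack=[16] mem=[0,0,0,0]
After op 14 (STO M1): stack=[empty] mem=[0,16,0,0]
After op 15 (push 10): stack=[10] mem=[0,16,0,0]
After op 16 (pop): stack=[empty] mem=[0,16,0,0]
After op 17 (push 15): stack=[15] mem=[0,16,0,0]

Answer: 0 16 0 0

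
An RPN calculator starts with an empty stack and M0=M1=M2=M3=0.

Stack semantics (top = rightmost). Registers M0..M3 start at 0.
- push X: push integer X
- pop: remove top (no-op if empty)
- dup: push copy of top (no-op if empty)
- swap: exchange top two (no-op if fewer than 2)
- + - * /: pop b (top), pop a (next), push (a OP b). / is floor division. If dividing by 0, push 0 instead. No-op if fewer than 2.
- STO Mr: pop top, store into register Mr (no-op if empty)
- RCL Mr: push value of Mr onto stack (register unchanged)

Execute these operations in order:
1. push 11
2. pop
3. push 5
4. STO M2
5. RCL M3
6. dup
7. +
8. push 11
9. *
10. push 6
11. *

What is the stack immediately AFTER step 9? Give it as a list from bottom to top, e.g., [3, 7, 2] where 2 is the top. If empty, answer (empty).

After op 1 (push 11): stack=[11] mem=[0,0,0,0]
After op 2 (pop): stack=[empty] mem=[0,0,0,0]
After op 3 (push 5): stack=[5] mem=[0,0,0,0]
After op 4 (STO M2): stack=[empty] mem=[0,0,5,0]
After op 5 (RCL M3): stack=[0] mem=[0,0,5,0]
After op 6 (dup): stack=[0,0] mem=[0,0,5,0]
After op 7 (+): stack=[0] mem=[0,0,5,0]
After op 8 (push 11): stack=[0,11] mem=[0,0,5,0]
After op 9 (*): stack=[0] mem=[0,0,5,0]

[0]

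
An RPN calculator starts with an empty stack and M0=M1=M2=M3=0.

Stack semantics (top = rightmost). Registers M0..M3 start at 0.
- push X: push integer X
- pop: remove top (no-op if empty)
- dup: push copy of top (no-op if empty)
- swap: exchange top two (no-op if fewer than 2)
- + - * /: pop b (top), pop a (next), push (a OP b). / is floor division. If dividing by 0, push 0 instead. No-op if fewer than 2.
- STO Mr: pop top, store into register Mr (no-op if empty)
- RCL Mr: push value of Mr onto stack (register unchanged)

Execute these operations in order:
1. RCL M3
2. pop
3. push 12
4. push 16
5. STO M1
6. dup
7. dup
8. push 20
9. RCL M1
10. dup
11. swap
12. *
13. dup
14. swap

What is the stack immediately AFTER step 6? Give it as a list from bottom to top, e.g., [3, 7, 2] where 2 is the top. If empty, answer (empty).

After op 1 (RCL M3): stack=[0] mem=[0,0,0,0]
After op 2 (pop): stack=[empty] mem=[0,0,0,0]
After op 3 (push 12): stack=[12] mem=[0,0,0,0]
After op 4 (push 16): stack=[12,16] mem=[0,0,0,0]
After op 5 (STO M1): stack=[12] mem=[0,16,0,0]
After op 6 (dup): stack=[12,12] mem=[0,16,0,0]

[12, 12]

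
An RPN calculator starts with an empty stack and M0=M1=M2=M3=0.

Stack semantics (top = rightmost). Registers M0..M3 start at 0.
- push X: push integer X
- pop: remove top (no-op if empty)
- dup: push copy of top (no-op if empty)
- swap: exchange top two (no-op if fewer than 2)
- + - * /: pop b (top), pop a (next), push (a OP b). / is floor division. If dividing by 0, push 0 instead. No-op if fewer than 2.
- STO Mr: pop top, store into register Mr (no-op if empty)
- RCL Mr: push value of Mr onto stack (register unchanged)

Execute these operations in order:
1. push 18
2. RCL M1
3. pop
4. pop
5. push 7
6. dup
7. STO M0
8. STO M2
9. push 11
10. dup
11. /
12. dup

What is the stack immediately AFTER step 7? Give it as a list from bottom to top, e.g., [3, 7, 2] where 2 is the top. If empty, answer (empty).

After op 1 (push 18): stack=[18] mem=[0,0,0,0]
After op 2 (RCL M1): stack=[18,0] mem=[0,0,0,0]
After op 3 (pop): stack=[18] mem=[0,0,0,0]
After op 4 (pop): stack=[empty] mem=[0,0,0,0]
After op 5 (push 7): stack=[7] mem=[0,0,0,0]
After op 6 (dup): stack=[7,7] mem=[0,0,0,0]
After op 7 (STO M0): stack=[7] mem=[7,0,0,0]

[7]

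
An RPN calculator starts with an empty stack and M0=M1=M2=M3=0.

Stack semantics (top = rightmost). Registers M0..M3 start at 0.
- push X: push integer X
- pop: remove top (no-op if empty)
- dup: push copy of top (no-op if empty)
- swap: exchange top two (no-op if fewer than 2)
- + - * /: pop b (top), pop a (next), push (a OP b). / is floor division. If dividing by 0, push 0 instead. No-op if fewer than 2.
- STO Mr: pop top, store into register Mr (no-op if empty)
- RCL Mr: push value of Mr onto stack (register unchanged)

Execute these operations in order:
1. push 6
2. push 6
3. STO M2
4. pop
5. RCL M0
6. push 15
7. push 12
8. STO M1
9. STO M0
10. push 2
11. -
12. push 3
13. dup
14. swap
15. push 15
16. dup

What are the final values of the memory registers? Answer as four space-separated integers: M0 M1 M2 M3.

Answer: 15 12 6 0

Derivation:
After op 1 (push 6): stack=[6] mem=[0,0,0,0]
After op 2 (push 6): stack=[6,6] mem=[0,0,0,0]
After op 3 (STO M2): stack=[6] mem=[0,0,6,0]
After op 4 (pop): stack=[empty] mem=[0,0,6,0]
After op 5 (RCL M0): stack=[0] mem=[0,0,6,0]
After op 6 (push 15): stack=[0,15] mem=[0,0,6,0]
After op 7 (push 12): stack=[0,15,12] mem=[0,0,6,0]
After op 8 (STO M1): stack=[0,15] mem=[0,12,6,0]
After op 9 (STO M0): stack=[0] mem=[15,12,6,0]
After op 10 (push 2): stack=[0,2] mem=[15,12,6,0]
After op 11 (-): stack=[-2] mem=[15,12,6,0]
After op 12 (push 3): stack=[-2,3] mem=[15,12,6,0]
After op 13 (dup): stack=[-2,3,3] mem=[15,12,6,0]
After op 14 (swap): stack=[-2,3,3] mem=[15,12,6,0]
After op 15 (push 15): stack=[-2,3,3,15] mem=[15,12,6,0]
After op 16 (dup): stack=[-2,3,3,15,15] mem=[15,12,6,0]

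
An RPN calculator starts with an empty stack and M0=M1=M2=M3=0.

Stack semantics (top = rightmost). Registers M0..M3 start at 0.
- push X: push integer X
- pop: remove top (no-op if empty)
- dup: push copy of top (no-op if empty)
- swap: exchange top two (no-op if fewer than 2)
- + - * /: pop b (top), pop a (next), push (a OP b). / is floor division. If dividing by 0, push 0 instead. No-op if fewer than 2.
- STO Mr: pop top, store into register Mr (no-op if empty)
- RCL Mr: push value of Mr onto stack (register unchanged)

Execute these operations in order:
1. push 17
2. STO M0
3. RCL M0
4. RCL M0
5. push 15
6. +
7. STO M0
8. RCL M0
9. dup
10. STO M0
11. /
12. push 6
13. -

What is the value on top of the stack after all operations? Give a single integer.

Answer: -6

Derivation:
After op 1 (push 17): stack=[17] mem=[0,0,0,0]
After op 2 (STO M0): stack=[empty] mem=[17,0,0,0]
After op 3 (RCL M0): stack=[17] mem=[17,0,0,0]
After op 4 (RCL M0): stack=[17,17] mem=[17,0,0,0]
After op 5 (push 15): stack=[17,17,15] mem=[17,0,0,0]
After op 6 (+): stack=[17,32] mem=[17,0,0,0]
After op 7 (STO M0): stack=[17] mem=[32,0,0,0]
After op 8 (RCL M0): stack=[17,32] mem=[32,0,0,0]
After op 9 (dup): stack=[17,32,32] mem=[32,0,0,0]
After op 10 (STO M0): stack=[17,32] mem=[32,0,0,0]
After op 11 (/): stack=[0] mem=[32,0,0,0]
After op 12 (push 6): stack=[0,6] mem=[32,0,0,0]
After op 13 (-): stack=[-6] mem=[32,0,0,0]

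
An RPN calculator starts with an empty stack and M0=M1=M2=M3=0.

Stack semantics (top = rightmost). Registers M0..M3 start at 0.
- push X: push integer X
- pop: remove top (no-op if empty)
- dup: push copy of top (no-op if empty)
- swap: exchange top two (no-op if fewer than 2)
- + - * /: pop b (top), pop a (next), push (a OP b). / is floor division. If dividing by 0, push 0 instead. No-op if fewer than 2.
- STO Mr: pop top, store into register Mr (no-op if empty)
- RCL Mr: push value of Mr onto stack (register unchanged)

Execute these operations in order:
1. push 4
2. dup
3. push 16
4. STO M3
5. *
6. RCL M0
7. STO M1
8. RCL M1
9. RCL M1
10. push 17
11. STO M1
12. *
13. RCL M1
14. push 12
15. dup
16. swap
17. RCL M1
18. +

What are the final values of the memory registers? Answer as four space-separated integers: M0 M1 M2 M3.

After op 1 (push 4): stack=[4] mem=[0,0,0,0]
After op 2 (dup): stack=[4,4] mem=[0,0,0,0]
After op 3 (push 16): stack=[4,4,16] mem=[0,0,0,0]
After op 4 (STO M3): stack=[4,4] mem=[0,0,0,16]
After op 5 (*): stack=[16] mem=[0,0,0,16]
After op 6 (RCL M0): stack=[16,0] mem=[0,0,0,16]
After op 7 (STO M1): stack=[16] mem=[0,0,0,16]
After op 8 (RCL M1): stack=[16,0] mem=[0,0,0,16]
After op 9 (RCL M1): stack=[16,0,0] mem=[0,0,0,16]
After op 10 (push 17): stack=[16,0,0,17] mem=[0,0,0,16]
After op 11 (STO M1): stack=[16,0,0] mem=[0,17,0,16]
After op 12 (*): stack=[16,0] mem=[0,17,0,16]
After op 13 (RCL M1): stack=[16,0,17] mem=[0,17,0,16]
After op 14 (push 12): stack=[16,0,17,12] mem=[0,17,0,16]
After op 15 (dup): stack=[16,0,17,12,12] mem=[0,17,0,16]
After op 16 (swap): stack=[16,0,17,12,12] mem=[0,17,0,16]
After op 17 (RCL M1): stack=[16,0,17,12,12,17] mem=[0,17,0,16]
After op 18 (+): stack=[16,0,17,12,29] mem=[0,17,0,16]

Answer: 0 17 0 16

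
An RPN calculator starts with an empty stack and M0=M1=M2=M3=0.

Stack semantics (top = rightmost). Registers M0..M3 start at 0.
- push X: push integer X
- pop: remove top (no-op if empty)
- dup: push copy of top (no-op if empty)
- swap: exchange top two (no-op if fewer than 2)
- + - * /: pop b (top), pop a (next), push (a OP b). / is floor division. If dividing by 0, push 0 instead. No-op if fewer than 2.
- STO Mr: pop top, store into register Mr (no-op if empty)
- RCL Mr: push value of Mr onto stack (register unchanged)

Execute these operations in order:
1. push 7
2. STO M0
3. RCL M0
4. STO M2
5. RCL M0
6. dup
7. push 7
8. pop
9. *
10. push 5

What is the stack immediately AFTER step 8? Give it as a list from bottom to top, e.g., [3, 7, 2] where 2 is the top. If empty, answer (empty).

After op 1 (push 7): stack=[7] mem=[0,0,0,0]
After op 2 (STO M0): stack=[empty] mem=[7,0,0,0]
After op 3 (RCL M0): stack=[7] mem=[7,0,0,0]
After op 4 (STO M2): stack=[empty] mem=[7,0,7,0]
After op 5 (RCL M0): stack=[7] mem=[7,0,7,0]
After op 6 (dup): stack=[7,7] mem=[7,0,7,0]
After op 7 (push 7): stack=[7,7,7] mem=[7,0,7,0]
After op 8 (pop): stack=[7,7] mem=[7,0,7,0]

[7, 7]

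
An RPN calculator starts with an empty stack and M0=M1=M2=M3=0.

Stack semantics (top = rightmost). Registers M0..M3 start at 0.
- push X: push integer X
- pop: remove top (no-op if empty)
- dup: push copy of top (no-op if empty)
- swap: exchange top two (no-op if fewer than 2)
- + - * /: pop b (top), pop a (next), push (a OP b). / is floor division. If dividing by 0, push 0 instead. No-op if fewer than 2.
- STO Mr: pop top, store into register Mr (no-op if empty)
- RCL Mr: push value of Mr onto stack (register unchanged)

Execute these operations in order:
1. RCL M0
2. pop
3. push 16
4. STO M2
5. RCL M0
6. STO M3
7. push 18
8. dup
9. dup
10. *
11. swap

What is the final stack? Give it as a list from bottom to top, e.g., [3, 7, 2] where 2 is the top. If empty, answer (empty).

Answer: [324, 18]

Derivation:
After op 1 (RCL M0): stack=[0] mem=[0,0,0,0]
After op 2 (pop): stack=[empty] mem=[0,0,0,0]
After op 3 (push 16): stack=[16] mem=[0,0,0,0]
After op 4 (STO M2): stack=[empty] mem=[0,0,16,0]
After op 5 (RCL M0): stack=[0] mem=[0,0,16,0]
After op 6 (STO M3): stack=[empty] mem=[0,0,16,0]
After op 7 (push 18): stack=[18] mem=[0,0,16,0]
After op 8 (dup): stack=[18,18] mem=[0,0,16,0]
After op 9 (dup): stack=[18,18,18] mem=[0,0,16,0]
After op 10 (*): stack=[18,324] mem=[0,0,16,0]
After op 11 (swap): stack=[324,18] mem=[0,0,16,0]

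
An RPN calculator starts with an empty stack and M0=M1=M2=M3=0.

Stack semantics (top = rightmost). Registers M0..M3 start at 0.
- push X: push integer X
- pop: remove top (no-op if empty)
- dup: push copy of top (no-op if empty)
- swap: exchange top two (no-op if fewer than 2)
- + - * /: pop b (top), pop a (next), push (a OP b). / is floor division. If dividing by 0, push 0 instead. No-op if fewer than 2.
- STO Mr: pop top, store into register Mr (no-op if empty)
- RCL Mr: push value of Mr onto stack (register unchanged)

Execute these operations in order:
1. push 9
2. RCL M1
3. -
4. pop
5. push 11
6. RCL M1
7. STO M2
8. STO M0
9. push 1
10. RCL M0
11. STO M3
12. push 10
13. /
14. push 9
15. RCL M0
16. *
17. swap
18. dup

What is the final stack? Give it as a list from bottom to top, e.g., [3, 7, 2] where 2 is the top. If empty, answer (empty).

After op 1 (push 9): stack=[9] mem=[0,0,0,0]
After op 2 (RCL M1): stack=[9,0] mem=[0,0,0,0]
After op 3 (-): stack=[9] mem=[0,0,0,0]
After op 4 (pop): stack=[empty] mem=[0,0,0,0]
After op 5 (push 11): stack=[11] mem=[0,0,0,0]
After op 6 (RCL M1): stack=[11,0] mem=[0,0,0,0]
After op 7 (STO M2): stack=[11] mem=[0,0,0,0]
After op 8 (STO M0): stack=[empty] mem=[11,0,0,0]
After op 9 (push 1): stack=[1] mem=[11,0,0,0]
After op 10 (RCL M0): stack=[1,11] mem=[11,0,0,0]
After op 11 (STO M3): stack=[1] mem=[11,0,0,11]
After op 12 (push 10): stack=[1,10] mem=[11,0,0,11]
After op 13 (/): stack=[0] mem=[11,0,0,11]
After op 14 (push 9): stack=[0,9] mem=[11,0,0,11]
After op 15 (RCL M0): stack=[0,9,11] mem=[11,0,0,11]
After op 16 (*): stack=[0,99] mem=[11,0,0,11]
After op 17 (swap): stack=[99,0] mem=[11,0,0,11]
After op 18 (dup): stack=[99,0,0] mem=[11,0,0,11]

Answer: [99, 0, 0]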